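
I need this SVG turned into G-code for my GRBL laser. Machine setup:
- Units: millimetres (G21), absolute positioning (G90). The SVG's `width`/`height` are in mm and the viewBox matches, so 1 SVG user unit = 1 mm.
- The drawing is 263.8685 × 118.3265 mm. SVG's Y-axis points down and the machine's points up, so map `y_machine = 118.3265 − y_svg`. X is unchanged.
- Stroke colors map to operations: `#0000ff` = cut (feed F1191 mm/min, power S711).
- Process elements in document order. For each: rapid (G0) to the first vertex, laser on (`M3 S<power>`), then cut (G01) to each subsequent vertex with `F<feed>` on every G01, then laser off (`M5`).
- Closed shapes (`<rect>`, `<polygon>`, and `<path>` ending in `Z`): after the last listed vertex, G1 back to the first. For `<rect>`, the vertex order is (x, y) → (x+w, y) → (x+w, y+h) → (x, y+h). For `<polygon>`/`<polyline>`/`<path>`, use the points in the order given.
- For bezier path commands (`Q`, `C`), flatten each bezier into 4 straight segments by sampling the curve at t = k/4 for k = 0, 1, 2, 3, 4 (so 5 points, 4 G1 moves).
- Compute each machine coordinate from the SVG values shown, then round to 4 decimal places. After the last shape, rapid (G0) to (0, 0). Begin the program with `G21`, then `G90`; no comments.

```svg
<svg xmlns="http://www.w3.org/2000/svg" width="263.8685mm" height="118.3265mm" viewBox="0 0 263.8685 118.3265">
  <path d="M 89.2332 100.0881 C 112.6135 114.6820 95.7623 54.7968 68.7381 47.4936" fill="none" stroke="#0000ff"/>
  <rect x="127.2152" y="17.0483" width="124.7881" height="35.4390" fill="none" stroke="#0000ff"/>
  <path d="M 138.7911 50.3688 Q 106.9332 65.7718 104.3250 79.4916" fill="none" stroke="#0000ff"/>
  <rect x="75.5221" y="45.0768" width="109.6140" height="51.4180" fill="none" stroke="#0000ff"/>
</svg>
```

G21
G90
G0 X89.2332 Y18.2384
M3 S711
G01 X99.6947 Y19.2725 F1191
G01 X97.8873 Y36.3242 F1191
G01 X86.6291 Y57.4817 F1191
G01 X68.7381 Y70.8329 F1191
M5
G0 X127.2152 Y101.2782
M3 S711
G01 X252.0033 Y101.2782 F1191
G01 X252.0033 Y65.8392 F1191
G01 X127.2152 Y65.8392 F1191
G01 X127.2152 Y101.2782 F1191
M5
G0 X138.7911 Y67.9577
M3 S711
G01 X124.6903 Y60.3614 F1191
G01 X114.2456 Y52.9755 F1191
G01 X107.4572 Y45.8000 F1191
G01 X104.3250 Y38.8349 F1191
M5
G0 X75.5221 Y73.2497
M3 S711
G01 X185.1361 Y73.2497 F1191
G01 X185.1361 Y21.8317 F1191
G01 X75.5221 Y21.8317 F1191
G01 X75.5221 Y73.2497 F1191
M5
G0 X0.0000 Y0.0000

Since the viewBox matches the mm dimensions, user units are millimetres directly. The only transform is the Y-flip y_m = 118.3265 − y_svg.

Shape 1 is a cubic bezier drawn with `<path>`. Its stroke #0000ff means cut at S711, F1191. After flipping Y the toolpath is (89.2332,18.2384) → (99.6947,19.2725) → (97.8873,36.3242) → (86.6291,57.4817) → (68.7381,70.8329).

Shape 2 is a rectangle drawn with `<rect>`. Its stroke #0000ff means cut at S711, F1191. After flipping Y the toolpath is (127.2152,101.2782) → (252.0033,101.2782) → (252.0033,65.8392) → (127.2152,65.8392) → (127.2152,101.2782), returning to the start.

Shape 3 is a quadratic bezier drawn with `<path>`. Its stroke #0000ff means cut at S711, F1191. After flipping Y the toolpath is (138.7911,67.9577) → (124.6903,60.3614) → (114.2456,52.9755) → (107.4572,45.8000) → (104.3250,38.8349).

Shape 4 is a rectangle drawn with `<rect>`. Its stroke #0000ff means cut at S711, F1191. After flipping Y the toolpath is (75.5221,73.2497) → (185.1361,73.2497) → (185.1361,21.8317) → (75.5221,21.8317) → (75.5221,73.2497), returning to the start.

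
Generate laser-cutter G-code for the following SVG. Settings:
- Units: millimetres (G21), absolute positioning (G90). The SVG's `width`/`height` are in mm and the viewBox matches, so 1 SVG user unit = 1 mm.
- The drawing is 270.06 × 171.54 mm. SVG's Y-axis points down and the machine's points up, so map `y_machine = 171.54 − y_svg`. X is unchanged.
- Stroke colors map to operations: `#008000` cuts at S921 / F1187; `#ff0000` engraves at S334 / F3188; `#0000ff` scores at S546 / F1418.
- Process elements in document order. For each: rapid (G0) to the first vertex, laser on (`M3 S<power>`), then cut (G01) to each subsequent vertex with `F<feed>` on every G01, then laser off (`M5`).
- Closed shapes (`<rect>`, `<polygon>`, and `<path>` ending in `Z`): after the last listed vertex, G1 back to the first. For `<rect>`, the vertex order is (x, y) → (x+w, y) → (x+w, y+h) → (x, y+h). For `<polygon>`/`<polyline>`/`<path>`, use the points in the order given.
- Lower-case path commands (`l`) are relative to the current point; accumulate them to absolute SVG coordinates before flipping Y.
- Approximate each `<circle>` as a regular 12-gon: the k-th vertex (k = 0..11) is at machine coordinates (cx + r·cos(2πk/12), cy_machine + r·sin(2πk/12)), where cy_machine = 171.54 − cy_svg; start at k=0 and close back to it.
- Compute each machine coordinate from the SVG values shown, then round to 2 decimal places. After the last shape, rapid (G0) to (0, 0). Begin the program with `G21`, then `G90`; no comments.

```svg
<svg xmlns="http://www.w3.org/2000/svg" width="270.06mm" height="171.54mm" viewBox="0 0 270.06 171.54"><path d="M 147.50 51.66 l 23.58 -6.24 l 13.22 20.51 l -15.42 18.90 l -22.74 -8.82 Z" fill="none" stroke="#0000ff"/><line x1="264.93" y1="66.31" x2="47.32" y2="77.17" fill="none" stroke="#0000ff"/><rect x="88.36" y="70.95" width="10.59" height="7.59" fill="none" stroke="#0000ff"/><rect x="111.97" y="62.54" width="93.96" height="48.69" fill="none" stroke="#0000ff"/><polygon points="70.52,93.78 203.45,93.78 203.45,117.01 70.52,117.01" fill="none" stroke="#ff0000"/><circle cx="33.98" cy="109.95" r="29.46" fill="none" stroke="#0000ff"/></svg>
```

Since the viewBox matches the mm dimensions, user units are millimetres directly. The only transform is the Y-flip y_m = 171.54 − y_svg.

Shape 1 is a regular polygon drawn with `<path>`. Its stroke #0000ff means score at S546, F1418. After flipping Y the toolpath is (147.50,119.88) → (171.08,126.12) → (184.30,105.61) → (168.88,86.71) → (146.14,95.53) → (147.50,119.88), returning to the start.

Shape 2 is a line segment drawn with `<line>`. Its stroke #0000ff means score at S546, F1418. After flipping Y the toolpath is (264.93,105.23) → (47.32,94.37).

Shape 3 is a rectangle drawn with `<rect>`. Its stroke #0000ff means score at S546, F1418. After flipping Y the toolpath is (88.36,100.59) → (98.95,100.59) → (98.95,93.00) → (88.36,93.00) → (88.36,100.59), returning to the start.

Shape 4 is a rectangle drawn with `<rect>`. Its stroke #0000ff means score at S546, F1418. After flipping Y the toolpath is (111.97,109.00) → (205.93,109.00) → (205.93,60.31) → (111.97,60.31) → (111.97,109.00), returning to the start.

Shape 5 is a rectangle drawn with `<polygon>`. Its stroke #ff0000 means engrave at S334, F3188. After flipping Y the toolpath is (70.52,77.76) → (203.45,77.76) → (203.45,54.53) → (70.52,54.53) → (70.52,77.76), returning to the start.

Shape 6 is a circle drawn with `<circle>`. Its stroke #0000ff means score at S546, F1418. After flipping Y the toolpath is (63.44,61.59) → (59.49,76.32) → (48.71,87.10) → (33.98,91.05) → (19.25,87.10) → (8.47,76.32) → (4.52,61.59) → (8.47,46.86) → (19.25,36.08) → (33.98,32.13) → (48.71,36.08) → (59.49,46.86) → (63.44,61.59), returning to the start.

G21
G90
G0 X147.50 Y119.88
M3 S546
G01 X171.08 Y126.12 F1418
G01 X184.30 Y105.61 F1418
G01 X168.88 Y86.71 F1418
G01 X146.14 Y95.53 F1418
G01 X147.50 Y119.88 F1418
M5
G0 X264.93 Y105.23
M3 S546
G01 X47.32 Y94.37 F1418
M5
G0 X88.36 Y100.59
M3 S546
G01 X98.95 Y100.59 F1418
G01 X98.95 Y93.00 F1418
G01 X88.36 Y93.00 F1418
G01 X88.36 Y100.59 F1418
M5
G0 X111.97 Y109.00
M3 S546
G01 X205.93 Y109.00 F1418
G01 X205.93 Y60.31 F1418
G01 X111.97 Y60.31 F1418
G01 X111.97 Y109.00 F1418
M5
G0 X70.52 Y77.76
M3 S334
G01 X203.45 Y77.76 F3188
G01 X203.45 Y54.53 F3188
G01 X70.52 Y54.53 F3188
G01 X70.52 Y77.76 F3188
M5
G0 X63.44 Y61.59
M3 S546
G01 X59.49 Y76.32 F1418
G01 X48.71 Y87.10 F1418
G01 X33.98 Y91.05 F1418
G01 X19.25 Y87.10 F1418
G01 X8.47 Y76.32 F1418
G01 X4.52 Y61.59 F1418
G01 X8.47 Y46.86 F1418
G01 X19.25 Y36.08 F1418
G01 X33.98 Y32.13 F1418
G01 X48.71 Y36.08 F1418
G01 X59.49 Y46.86 F1418
G01 X63.44 Y61.59 F1418
M5
G0 X0.00 Y0.00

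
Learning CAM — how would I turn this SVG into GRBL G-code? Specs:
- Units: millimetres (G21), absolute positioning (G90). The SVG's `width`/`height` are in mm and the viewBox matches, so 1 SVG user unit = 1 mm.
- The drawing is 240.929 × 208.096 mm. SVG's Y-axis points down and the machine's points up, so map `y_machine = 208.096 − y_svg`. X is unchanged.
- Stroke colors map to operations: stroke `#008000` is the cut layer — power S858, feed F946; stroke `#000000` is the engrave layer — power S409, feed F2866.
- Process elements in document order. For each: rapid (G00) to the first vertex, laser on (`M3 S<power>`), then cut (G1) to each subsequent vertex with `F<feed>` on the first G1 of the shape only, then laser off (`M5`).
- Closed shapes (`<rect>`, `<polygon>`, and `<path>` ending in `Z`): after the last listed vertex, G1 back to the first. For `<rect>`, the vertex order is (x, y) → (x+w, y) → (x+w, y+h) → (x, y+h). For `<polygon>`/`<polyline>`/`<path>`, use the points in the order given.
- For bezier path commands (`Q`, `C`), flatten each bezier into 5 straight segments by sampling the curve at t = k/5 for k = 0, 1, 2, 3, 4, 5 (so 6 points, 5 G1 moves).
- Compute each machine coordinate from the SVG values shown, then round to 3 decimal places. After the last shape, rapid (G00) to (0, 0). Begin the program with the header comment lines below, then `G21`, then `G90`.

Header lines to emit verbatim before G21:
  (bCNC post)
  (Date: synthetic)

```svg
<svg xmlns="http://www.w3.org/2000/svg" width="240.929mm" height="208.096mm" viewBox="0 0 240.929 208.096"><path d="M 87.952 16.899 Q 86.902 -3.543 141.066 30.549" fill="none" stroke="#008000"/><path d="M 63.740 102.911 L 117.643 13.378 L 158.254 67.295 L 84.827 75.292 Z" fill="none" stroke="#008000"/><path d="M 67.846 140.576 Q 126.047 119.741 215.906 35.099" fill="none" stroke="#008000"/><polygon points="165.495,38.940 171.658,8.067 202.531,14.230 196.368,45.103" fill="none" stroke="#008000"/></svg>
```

Since the viewBox matches the mm dimensions, user units are millimetres directly. The only transform is the Y-flip y_m = 208.096 − y_svg.

Shape 1 is a quadratic bezier drawn with `<path>`. Its stroke #008000 means cut at S858, F946. After flipping Y the toolpath is (87.952,191.197) → (89.741,197.192) → (95.946,198.825) → (106.569,196.095) → (121.609,189.002) → (141.066,177.547).

Shape 2 is a closed polygon drawn with `<path>`. Its stroke #008000 means cut at S858, F946. After flipping Y the toolpath is (63.740,105.185) → (117.643,194.718) → (158.254,140.801) → (84.827,132.804) → (63.740,105.185), returning to the start.

Shape 3 is a quadratic bezier drawn with `<path>`. Its stroke #008000 means cut at S858, F946. After flipping Y the toolpath is (67.846,67.520) → (92.393,78.406) → (119.472,94.397) → (149.084,115.493) → (181.229,141.692) → (215.906,172.997).

Shape 4 is a regular polygon drawn with `<polygon>`. Its stroke #008000 means cut at S858, F946. After flipping Y the toolpath is (165.495,169.156) → (171.658,200.029) → (202.531,193.866) → (196.368,162.993) → (165.495,169.156), returning to the start.

(bCNC post)
(Date: synthetic)
G21
G90
G00 X87.952 Y191.197
M3 S858
G1 X89.741 Y197.192 F946
G1 X95.946 Y198.825
G1 X106.569 Y196.095
G1 X121.609 Y189.002
G1 X141.066 Y177.547
M5
G00 X63.740 Y105.185
M3 S858
G1 X117.643 Y194.718 F946
G1 X158.254 Y140.801
G1 X84.827 Y132.804
G1 X63.740 Y105.185
M5
G00 X67.846 Y67.520
M3 S858
G1 X92.393 Y78.406 F946
G1 X119.472 Y94.397
G1 X149.084 Y115.493
G1 X181.229 Y141.692
G1 X215.906 Y172.997
M5
G00 X165.495 Y169.156
M3 S858
G1 X171.658 Y200.029 F946
G1 X202.531 Y193.866
G1 X196.368 Y162.993
G1 X165.495 Y169.156
M5
G00 X0.000 Y0.000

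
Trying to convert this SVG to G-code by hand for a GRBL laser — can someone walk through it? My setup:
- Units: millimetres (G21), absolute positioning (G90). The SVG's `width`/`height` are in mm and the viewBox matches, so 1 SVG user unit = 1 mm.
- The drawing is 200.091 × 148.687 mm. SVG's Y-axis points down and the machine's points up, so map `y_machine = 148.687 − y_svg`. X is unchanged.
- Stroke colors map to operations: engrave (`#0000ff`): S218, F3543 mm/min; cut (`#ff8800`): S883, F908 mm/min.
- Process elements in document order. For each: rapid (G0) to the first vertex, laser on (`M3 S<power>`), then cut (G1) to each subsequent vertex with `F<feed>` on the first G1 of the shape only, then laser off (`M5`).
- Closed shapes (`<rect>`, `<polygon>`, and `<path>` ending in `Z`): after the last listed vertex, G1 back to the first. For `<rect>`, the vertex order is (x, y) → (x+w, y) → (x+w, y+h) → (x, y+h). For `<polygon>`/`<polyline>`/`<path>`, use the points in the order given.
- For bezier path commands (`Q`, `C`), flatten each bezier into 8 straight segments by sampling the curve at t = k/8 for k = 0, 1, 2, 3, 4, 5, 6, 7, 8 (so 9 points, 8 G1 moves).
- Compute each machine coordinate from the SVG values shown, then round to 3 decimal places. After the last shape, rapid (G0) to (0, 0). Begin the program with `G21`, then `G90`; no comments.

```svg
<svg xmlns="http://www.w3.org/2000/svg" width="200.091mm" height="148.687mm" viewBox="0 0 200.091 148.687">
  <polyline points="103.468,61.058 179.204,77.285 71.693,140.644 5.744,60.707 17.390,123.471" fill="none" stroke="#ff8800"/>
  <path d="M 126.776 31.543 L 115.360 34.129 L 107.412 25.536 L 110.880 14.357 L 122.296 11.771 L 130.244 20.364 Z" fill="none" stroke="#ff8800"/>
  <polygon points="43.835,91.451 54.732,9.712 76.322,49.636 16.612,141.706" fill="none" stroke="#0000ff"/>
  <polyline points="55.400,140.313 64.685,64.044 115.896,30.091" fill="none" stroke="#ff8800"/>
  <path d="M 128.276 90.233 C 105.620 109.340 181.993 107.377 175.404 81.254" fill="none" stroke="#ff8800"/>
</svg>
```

Since the viewBox matches the mm dimensions, user units are millimetres directly. The only transform is the Y-flip y_m = 148.687 − y_svg.

Shape 1 is a open polyline drawn with `<polyline>`. Its stroke #ff8800 means cut at S883, F908. After flipping Y the toolpath is (103.468,87.629) → (179.204,71.402) → (71.693,8.043) → (5.744,87.980) → (17.390,25.216).

Shape 2 is a regular polygon drawn with `<path>`. Its stroke #ff8800 means cut at S883, F908. After flipping Y the toolpath is (126.776,117.144) → (115.360,114.558) → (107.412,123.151) → (110.880,134.330) → (122.296,136.916) → (130.244,128.323) → (126.776,117.144), returning to the start.

Shape 3 is a closed polygon drawn with `<polygon>`. Its stroke #0000ff means engrave at S218, F3543. After flipping Y the toolpath is (43.835,57.236) → (54.732,138.975) → (76.322,99.051) → (16.612,6.981) → (43.835,57.236), returning to the start.

Shape 4 is a open polyline drawn with `<polyline>`. Its stroke #ff8800 means cut at S883, F908. After flipping Y the toolpath is (55.400,8.374) → (64.685,84.643) → (115.896,118.596).

Shape 5 is a cubic bezier drawn with `<path>`. Its stroke #ff8800 means cut at S883, F908. After flipping Y the toolpath is (128.276,58.454) → (124.067,52.283) → (127.008,48.123) → (134.969,46.010) → (145.815,45.982) → (157.414,48.074) → (167.634,52.322) → (174.341,58.763) → (175.404,67.433).

G21
G90
G0 X103.468 Y87.629
M3 S883
G1 X179.204 Y71.402 F908
G1 X71.693 Y8.043
G1 X5.744 Y87.980
G1 X17.390 Y25.216
M5
G0 X126.776 Y117.144
M3 S883
G1 X115.360 Y114.558 F908
G1 X107.412 Y123.151
G1 X110.880 Y134.330
G1 X122.296 Y136.916
G1 X130.244 Y128.323
G1 X126.776 Y117.144
M5
G0 X43.835 Y57.236
M3 S218
G1 X54.732 Y138.975 F3543
G1 X76.322 Y99.051
G1 X16.612 Y6.981
G1 X43.835 Y57.236
M5
G0 X55.400 Y8.374
M3 S883
G1 X64.685 Y84.643 F908
G1 X115.896 Y118.596
M5
G0 X128.276 Y58.454
M3 S883
G1 X124.067 Y52.283 F908
G1 X127.008 Y48.123
G1 X134.969 Y46.010
G1 X145.815 Y45.982
G1 X157.414 Y48.074
G1 X167.634 Y52.322
G1 X174.341 Y58.763
G1 X175.404 Y67.433
M5
G0 X0.000 Y0.000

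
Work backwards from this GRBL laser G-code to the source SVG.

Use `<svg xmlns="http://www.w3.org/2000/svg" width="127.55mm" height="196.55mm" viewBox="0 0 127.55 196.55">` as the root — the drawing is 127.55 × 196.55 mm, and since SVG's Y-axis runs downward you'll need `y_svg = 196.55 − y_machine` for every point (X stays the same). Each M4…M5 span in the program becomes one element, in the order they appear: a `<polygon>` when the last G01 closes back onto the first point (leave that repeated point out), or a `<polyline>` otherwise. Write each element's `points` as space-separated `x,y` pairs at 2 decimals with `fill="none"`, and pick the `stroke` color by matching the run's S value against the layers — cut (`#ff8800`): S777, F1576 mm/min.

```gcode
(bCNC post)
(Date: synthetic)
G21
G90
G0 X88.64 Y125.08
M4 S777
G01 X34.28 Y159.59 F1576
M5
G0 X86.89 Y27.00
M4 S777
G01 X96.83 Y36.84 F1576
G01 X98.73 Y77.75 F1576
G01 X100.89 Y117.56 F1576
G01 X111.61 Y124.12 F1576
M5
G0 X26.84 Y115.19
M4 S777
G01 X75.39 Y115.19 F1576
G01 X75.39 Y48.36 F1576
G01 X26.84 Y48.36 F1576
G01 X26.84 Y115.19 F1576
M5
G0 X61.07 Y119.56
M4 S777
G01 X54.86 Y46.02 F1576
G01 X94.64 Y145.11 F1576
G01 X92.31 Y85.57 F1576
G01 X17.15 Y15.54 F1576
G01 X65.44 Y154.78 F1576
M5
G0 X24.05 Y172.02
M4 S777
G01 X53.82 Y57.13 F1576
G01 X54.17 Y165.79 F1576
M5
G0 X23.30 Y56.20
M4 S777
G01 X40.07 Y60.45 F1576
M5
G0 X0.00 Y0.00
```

Machine Y-up, SVG Y-down with viewBox height 196.55, so y_svg = 196.55 − y_machine; X carries over. Every run uses S777, so all elements get stroke `#ff8800` (cut).

Run 1: The run is open, so emit a `<polyline>` with points (Y-flipped): 88.64,71.47 34.28,36.96.

Run 2: The run is open, so emit a `<polyline>` with points (Y-flipped): 86.89,169.55 96.83,159.71 98.73,118.80 100.89,78.99 111.61,72.43.

Run 3: The run returns to its start, so emit a `<polygon>` with points (Y-flipped): 26.84,81.36 75.39,81.36 75.39,148.19 26.84,148.19.

Run 4: The run is open, so emit a `<polyline>` with points (Y-flipped): 61.07,76.99 54.86,150.53 94.64,51.44 92.31,110.98 17.15,181.01 65.44,41.77.

Run 5: The run is open, so emit a `<polyline>` with points (Y-flipped): 24.05,24.53 53.82,139.42 54.17,30.76.

Run 6: The run is open, so emit a `<polyline>` with points (Y-flipped): 23.30,140.35 40.07,136.10.

<svg xmlns="http://www.w3.org/2000/svg" width="127.55mm" height="196.55mm" viewBox="0 0 127.55 196.55">
  <polyline points="88.64,71.47 34.28,36.96" fill="none" stroke="#ff8800"/>
  <polyline points="86.89,169.55 96.83,159.71 98.73,118.80 100.89,78.99 111.61,72.43" fill="none" stroke="#ff8800"/>
  <polygon points="26.84,81.36 75.39,81.36 75.39,148.19 26.84,148.19" fill="none" stroke="#ff8800"/>
  <polyline points="61.07,76.99 54.86,150.53 94.64,51.44 92.31,110.98 17.15,181.01 65.44,41.77" fill="none" stroke="#ff8800"/>
  <polyline points="24.05,24.53 53.82,139.42 54.17,30.76" fill="none" stroke="#ff8800"/>
  <polyline points="23.30,140.35 40.07,136.10" fill="none" stroke="#ff8800"/>
</svg>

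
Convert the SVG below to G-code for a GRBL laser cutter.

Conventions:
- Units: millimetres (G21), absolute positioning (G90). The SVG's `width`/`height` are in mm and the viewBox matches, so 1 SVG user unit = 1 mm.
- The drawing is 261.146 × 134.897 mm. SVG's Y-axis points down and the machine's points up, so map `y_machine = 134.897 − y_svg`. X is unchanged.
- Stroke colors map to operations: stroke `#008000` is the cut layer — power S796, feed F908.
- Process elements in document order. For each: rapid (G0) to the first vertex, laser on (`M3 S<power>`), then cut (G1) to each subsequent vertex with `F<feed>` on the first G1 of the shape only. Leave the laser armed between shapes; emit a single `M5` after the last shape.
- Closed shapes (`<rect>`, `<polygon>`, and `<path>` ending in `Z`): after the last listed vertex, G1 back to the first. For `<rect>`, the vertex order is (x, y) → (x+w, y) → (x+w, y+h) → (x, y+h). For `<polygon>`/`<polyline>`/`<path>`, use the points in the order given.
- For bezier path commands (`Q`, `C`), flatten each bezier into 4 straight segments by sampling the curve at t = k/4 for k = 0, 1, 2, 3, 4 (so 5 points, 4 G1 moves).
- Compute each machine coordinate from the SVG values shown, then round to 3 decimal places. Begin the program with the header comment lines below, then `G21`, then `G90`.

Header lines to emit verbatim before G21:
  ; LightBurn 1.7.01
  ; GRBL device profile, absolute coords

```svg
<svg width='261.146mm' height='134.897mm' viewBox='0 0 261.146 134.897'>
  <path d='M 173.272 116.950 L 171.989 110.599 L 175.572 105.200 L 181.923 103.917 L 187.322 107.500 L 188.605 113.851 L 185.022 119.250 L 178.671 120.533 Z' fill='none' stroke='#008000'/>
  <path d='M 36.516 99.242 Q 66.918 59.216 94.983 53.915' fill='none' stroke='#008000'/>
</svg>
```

; LightBurn 1.7.01
; GRBL device profile, absolute coords
G21
G90
G0 X173.272 Y17.947
M3 S796
G1 X171.989 Y24.298 F908
G1 X175.572 Y29.697
G1 X181.923 Y30.980
G1 X187.322 Y27.397
G1 X188.605 Y21.046
G1 X185.022 Y15.647
G1 X178.671 Y14.364
G1 X173.272 Y17.947
G0 X36.516 Y35.655
M3 S796
G1 X51.571 Y53.498 F908
G1 X66.334 Y67.000
G1 X80.804 Y76.161
G1 X94.983 Y80.982
M5

viewBox `0 0 261.146 134.897` with mm width/height → 1 unit = 1 mm. Flip: y_m = 134.897 − y_svg.

**Shape 1** — `<path>` regular polygon, stroke `#008000` → cut (S796, F908). Machine vertices: (173.272,17.947) → (171.989,24.298) → (175.572,29.697) → (181.923,30.980) → (187.322,27.397) → (188.605,21.046) → (185.022,15.647) → (178.671,14.364) → (173.272,17.947). Closed: final G1 returns to the first vertex.

**Shape 2** — `<path>` quadratic bezier, stroke `#008000` → cut (S796, F908). Control points (SVG): P0=(36.516,99.242), P1=(66.918,59.216), P2=(94.983,53.915); sampled at t=k/4. Machine vertices: (36.516,35.655) → (51.571,53.498) → (66.334,67.000) → (80.804,76.161) → (94.983,80.982). Open path.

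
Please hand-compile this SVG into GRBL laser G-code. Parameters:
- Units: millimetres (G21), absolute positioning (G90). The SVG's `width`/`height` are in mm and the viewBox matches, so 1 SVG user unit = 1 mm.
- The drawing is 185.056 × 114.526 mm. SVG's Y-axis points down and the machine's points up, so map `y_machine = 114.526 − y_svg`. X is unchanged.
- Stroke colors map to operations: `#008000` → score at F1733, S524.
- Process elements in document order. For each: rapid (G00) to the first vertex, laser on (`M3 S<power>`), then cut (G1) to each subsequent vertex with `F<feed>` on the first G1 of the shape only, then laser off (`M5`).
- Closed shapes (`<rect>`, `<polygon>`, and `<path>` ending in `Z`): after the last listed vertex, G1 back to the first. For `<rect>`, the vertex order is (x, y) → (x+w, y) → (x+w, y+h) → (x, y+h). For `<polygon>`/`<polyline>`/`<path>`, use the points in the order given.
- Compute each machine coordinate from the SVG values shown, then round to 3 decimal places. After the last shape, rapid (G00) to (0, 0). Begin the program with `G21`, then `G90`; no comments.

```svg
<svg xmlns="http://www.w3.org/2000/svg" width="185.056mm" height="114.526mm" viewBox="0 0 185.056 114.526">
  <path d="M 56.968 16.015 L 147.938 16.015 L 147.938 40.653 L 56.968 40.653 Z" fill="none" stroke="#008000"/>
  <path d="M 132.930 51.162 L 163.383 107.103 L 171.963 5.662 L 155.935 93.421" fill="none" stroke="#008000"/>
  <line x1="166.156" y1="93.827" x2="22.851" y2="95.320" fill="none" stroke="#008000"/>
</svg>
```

Since the viewBox matches the mm dimensions, user units are millimetres directly. The only transform is the Y-flip y_m = 114.526 − y_svg.

Shape 1 is a rectangle drawn with `<path>`. Its stroke #008000 means score at S524, F1733. After flipping Y the toolpath is (56.968,98.511) → (147.938,98.511) → (147.938,73.873) → (56.968,73.873) → (56.968,98.511), returning to the start.

Shape 2 is a open polyline drawn with `<path>`. Its stroke #008000 means score at S524, F1733. After flipping Y the toolpath is (132.930,63.364) → (163.383,7.423) → (171.963,108.864) → (155.935,21.105).

Shape 3 is a line segment drawn with `<line>`. Its stroke #008000 means score at S524, F1733. After flipping Y the toolpath is (166.156,20.699) → (22.851,19.206).

G21
G90
G00 X56.968 Y98.511
M3 S524
G1 X147.938 Y98.511 F1733
G1 X147.938 Y73.873
G1 X56.968 Y73.873
G1 X56.968 Y98.511
M5
G00 X132.930 Y63.364
M3 S524
G1 X163.383 Y7.423 F1733
G1 X171.963 Y108.864
G1 X155.935 Y21.105
M5
G00 X166.156 Y20.699
M3 S524
G1 X22.851 Y19.206 F1733
M5
G00 X0.000 Y0.000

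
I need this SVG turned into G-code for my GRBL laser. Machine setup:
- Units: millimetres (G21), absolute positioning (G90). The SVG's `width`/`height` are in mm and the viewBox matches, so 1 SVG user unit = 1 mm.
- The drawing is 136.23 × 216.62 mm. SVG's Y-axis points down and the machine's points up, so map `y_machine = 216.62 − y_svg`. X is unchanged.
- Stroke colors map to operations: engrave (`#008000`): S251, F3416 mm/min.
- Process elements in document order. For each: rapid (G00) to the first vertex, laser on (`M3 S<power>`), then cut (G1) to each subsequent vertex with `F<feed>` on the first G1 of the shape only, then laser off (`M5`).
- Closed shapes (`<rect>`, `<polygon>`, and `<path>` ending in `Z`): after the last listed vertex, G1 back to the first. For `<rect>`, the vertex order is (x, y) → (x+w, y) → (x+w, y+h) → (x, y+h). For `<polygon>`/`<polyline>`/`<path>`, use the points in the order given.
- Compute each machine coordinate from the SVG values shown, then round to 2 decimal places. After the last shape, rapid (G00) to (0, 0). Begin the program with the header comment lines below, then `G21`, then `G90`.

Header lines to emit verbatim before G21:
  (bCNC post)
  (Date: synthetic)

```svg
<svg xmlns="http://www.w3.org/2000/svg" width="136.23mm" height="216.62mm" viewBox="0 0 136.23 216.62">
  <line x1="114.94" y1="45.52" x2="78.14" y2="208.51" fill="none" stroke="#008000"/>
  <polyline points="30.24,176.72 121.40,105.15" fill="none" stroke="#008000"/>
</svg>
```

Since the viewBox matches the mm dimensions, user units are millimetres directly. The only transform is the Y-flip y_m = 216.62 − y_svg.

Shape 1 is a line segment drawn with `<line>`. Its stroke #008000 means engrave at S251, F3416. After flipping Y the toolpath is (114.94,171.10) → (78.14,8.11).

Shape 2 is a line segment drawn with `<polyline>`. Its stroke #008000 means engrave at S251, F3416. After flipping Y the toolpath is (30.24,39.90) → (121.40,111.47).

(bCNC post)
(Date: synthetic)
G21
G90
G00 X114.94 Y171.10
M3 S251
G1 X78.14 Y8.11 F3416
M5
G00 X30.24 Y39.90
M3 S251
G1 X121.40 Y111.47 F3416
M5
G00 X0.00 Y0.00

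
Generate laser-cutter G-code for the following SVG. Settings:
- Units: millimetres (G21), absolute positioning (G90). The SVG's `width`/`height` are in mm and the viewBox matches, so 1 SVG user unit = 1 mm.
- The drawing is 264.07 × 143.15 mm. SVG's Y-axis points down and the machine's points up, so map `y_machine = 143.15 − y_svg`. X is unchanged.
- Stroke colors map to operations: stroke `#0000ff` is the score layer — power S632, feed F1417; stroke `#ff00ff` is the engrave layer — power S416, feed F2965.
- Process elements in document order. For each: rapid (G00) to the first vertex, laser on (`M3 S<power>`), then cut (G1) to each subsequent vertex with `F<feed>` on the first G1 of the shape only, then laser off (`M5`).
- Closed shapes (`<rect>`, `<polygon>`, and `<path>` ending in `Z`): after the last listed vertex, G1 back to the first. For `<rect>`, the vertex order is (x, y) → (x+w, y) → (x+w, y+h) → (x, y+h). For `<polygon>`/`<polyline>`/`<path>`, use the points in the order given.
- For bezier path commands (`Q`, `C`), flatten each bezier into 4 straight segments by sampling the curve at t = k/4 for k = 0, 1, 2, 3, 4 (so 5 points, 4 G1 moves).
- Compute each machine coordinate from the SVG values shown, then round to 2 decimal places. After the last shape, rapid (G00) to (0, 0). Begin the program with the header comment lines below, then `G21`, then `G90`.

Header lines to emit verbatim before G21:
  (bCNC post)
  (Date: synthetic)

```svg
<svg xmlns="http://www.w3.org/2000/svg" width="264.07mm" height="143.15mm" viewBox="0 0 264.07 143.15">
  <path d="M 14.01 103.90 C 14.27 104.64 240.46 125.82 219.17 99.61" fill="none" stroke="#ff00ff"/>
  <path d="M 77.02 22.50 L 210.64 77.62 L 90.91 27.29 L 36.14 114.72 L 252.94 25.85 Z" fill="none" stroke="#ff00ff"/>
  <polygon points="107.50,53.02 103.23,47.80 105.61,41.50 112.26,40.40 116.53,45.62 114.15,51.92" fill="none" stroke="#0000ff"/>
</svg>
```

(bCNC post)
(Date: synthetic)
G21
G90
G00 X14.01 Y39.25
M3 S416
G1 X49.17 Y35.92 F2965
G1 X124.67 Y31.29
G1 X196.13 Y31.71
G1 X219.17 Y43.54
M5
G00 X77.02 Y120.65
M3 S416
G1 X210.64 Y65.53 F2965
G1 X90.91 Y115.86
G1 X36.14 Y28.43
G1 X252.94 Y117.30
G1 X77.02 Y120.65
M5
G00 X107.50 Y90.13
M3 S632
G1 X103.23 Y95.35 F1417
G1 X105.61 Y101.65
G1 X112.26 Y102.75
G1 X116.53 Y97.53
G1 X114.15 Y91.23
G1 X107.50 Y90.13
M5
G00 X0.00 Y0.00

viewBox `0 0 264.07 143.15` with mm width/height → 1 unit = 1 mm. Flip: y_m = 143.15 − y_svg.

**Shape 1** — `<path>` cubic bezier, stroke `#ff00ff` → engrave (S416, F2965). Control points (SVG): P0=(14.01,103.90), P1=(14.27,104.64), P2=(240.46,125.82), P3=(219.17,99.61); sampled at t=k/4. Machine vertices: (14.01,39.25) → (49.17,35.92) → (124.67,31.29) → (196.13,31.71) → (219.17,43.54). Open path.

**Shape 2** — `<path>` closed polygon, stroke `#ff00ff` → engrave (S416, F2965). Machine vertices: (77.02,120.65) → (210.64,65.53) → (90.91,115.86) → (36.14,28.43) → (252.94,117.30) → (77.02,120.65). Closed: final G1 returns to the first vertex.

**Shape 3** — `<polygon>` regular polygon, stroke `#0000ff` → score (S632, F1417). Machine vertices: (107.50,90.13) → (103.23,95.35) → (105.61,101.65) → (112.26,102.75) → (116.53,97.53) → (114.15,91.23) → (107.50,90.13). Closed: final G1 returns to the first vertex.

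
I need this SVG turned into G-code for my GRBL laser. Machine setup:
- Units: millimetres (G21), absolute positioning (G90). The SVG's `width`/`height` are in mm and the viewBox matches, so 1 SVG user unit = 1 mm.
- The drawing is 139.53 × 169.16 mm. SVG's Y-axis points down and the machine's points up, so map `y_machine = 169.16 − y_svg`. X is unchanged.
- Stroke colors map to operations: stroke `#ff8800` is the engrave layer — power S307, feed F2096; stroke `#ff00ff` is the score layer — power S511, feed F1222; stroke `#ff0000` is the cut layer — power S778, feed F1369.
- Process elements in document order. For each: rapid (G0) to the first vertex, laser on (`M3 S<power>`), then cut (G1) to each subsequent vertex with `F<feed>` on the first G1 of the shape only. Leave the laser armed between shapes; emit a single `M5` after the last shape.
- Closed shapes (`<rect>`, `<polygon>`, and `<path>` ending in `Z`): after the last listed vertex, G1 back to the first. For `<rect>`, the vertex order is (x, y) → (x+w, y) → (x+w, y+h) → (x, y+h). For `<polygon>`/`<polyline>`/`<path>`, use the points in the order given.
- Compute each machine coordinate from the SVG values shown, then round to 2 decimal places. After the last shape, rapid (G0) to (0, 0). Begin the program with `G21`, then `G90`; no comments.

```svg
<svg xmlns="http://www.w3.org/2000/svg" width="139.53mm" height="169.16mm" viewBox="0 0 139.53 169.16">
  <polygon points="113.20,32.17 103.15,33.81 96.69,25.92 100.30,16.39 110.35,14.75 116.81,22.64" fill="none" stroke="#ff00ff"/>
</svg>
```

viewBox `0 0 139.53 169.16` with mm width/height → 1 unit = 1 mm. Flip: y_m = 169.16 − y_svg.

**Shape 1** — `<polygon>` regular polygon, stroke `#ff00ff` → score (S511, F1222). Machine vertices: (113.20,136.99) → (103.15,135.35) → (96.69,143.24) → (100.30,152.77) → (110.35,154.41) → (116.81,146.52) → (113.20,136.99). Closed: final G1 returns to the first vertex.

G21
G90
G0 X113.20 Y136.99
M3 S511
G1 X103.15 Y135.35 F1222
G1 X96.69 Y143.24
G1 X100.30 Y152.77
G1 X110.35 Y154.41
G1 X116.81 Y146.52
G1 X113.20 Y136.99
M5
G0 X0.00 Y0.00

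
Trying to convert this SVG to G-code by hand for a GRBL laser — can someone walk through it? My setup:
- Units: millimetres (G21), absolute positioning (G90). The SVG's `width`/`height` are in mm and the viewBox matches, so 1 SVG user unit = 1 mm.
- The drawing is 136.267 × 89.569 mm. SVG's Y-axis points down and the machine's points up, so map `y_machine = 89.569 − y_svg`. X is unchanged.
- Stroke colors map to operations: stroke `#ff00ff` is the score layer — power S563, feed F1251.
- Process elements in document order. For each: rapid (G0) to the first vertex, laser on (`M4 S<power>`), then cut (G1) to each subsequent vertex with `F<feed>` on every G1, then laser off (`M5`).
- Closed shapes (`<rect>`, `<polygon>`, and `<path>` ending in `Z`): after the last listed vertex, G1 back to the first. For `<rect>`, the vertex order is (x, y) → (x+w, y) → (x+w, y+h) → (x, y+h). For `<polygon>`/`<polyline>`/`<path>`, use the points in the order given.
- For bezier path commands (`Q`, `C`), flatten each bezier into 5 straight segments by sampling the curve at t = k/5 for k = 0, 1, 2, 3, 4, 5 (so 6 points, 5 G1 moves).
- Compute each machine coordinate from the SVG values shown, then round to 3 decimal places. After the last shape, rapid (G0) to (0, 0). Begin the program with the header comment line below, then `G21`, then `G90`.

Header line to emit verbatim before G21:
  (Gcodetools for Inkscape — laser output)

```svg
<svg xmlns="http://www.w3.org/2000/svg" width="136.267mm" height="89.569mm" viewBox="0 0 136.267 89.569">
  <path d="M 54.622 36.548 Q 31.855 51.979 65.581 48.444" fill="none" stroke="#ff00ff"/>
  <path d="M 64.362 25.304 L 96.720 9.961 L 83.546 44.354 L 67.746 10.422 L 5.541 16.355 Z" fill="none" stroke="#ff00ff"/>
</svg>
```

1 u = 1 mm; y_m = 89.569 − y.

[1] `<path>` quadratic bezier, #ff00ff→score S563 F1251: (54.622,53.021) → (47.775,47.607) → (45.447,43.711) → (47.639,41.332) → (54.350,40.470) → (65.581,41.125)

[2] `<path>` closed polygon, #ff00ff→score S563 F1251: (64.362,64.265) → (96.720,79.608) → (83.546,45.215) → (67.746,79.147) → (5.541,73.214) → (64.362,64.265) (closed)

(Gcodetools for Inkscape — laser output)
G21
G90
G0 X54.622 Y53.021
M4 S563
G1 X47.775 Y47.607 F1251
G1 X45.447 Y43.711 F1251
G1 X47.639 Y41.332 F1251
G1 X54.350 Y40.470 F1251
G1 X65.581 Y41.125 F1251
M5
G0 X64.362 Y64.265
M4 S563
G1 X96.720 Y79.608 F1251
G1 X83.546 Y45.215 F1251
G1 X67.746 Y79.147 F1251
G1 X5.541 Y73.214 F1251
G1 X64.362 Y64.265 F1251
M5
G0 X0.000 Y0.000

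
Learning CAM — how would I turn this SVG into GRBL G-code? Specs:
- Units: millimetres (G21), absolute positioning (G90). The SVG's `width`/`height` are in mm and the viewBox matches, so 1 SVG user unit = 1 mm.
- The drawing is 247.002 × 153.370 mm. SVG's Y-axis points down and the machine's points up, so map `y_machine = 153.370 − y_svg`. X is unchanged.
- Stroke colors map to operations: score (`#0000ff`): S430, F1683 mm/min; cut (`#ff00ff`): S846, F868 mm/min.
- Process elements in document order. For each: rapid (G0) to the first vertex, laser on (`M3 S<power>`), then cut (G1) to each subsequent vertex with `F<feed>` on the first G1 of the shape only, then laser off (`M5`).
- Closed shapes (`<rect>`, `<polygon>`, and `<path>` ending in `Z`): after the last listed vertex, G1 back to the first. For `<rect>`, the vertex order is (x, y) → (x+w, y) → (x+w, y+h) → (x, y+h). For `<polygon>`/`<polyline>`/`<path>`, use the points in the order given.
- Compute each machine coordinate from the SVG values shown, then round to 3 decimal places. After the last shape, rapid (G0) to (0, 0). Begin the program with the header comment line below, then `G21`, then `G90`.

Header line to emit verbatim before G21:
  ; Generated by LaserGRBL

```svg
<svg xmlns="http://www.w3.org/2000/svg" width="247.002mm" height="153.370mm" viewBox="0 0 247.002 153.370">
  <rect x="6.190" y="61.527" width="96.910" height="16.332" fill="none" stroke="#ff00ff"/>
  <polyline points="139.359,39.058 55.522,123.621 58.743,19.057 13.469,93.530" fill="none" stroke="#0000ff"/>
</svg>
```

; Generated by LaserGRBL
G21
G90
G0 X6.190 Y91.843
M3 S846
G1 X103.100 Y91.843 F868
G1 X103.100 Y75.511
G1 X6.190 Y75.511
G1 X6.190 Y91.843
M5
G0 X139.359 Y114.312
M3 S430
G1 X55.522 Y29.749 F1683
G1 X58.743 Y134.313
G1 X13.469 Y59.840
M5
G0 X0.000 Y0.000

1 u = 1 mm; y_m = 153.370 − y.

[1] `<rect>` rectangle, #ff00ff→cut S846 F868: (6.190,91.843) → (103.100,91.843) → (103.100,75.511) → (6.190,75.511) → (6.190,91.843) (closed)

[2] `<polyline>` open polyline, #0000ff→score S430 F1683: (139.359,114.312) → (55.522,29.749) → (58.743,134.313) → (13.469,59.840)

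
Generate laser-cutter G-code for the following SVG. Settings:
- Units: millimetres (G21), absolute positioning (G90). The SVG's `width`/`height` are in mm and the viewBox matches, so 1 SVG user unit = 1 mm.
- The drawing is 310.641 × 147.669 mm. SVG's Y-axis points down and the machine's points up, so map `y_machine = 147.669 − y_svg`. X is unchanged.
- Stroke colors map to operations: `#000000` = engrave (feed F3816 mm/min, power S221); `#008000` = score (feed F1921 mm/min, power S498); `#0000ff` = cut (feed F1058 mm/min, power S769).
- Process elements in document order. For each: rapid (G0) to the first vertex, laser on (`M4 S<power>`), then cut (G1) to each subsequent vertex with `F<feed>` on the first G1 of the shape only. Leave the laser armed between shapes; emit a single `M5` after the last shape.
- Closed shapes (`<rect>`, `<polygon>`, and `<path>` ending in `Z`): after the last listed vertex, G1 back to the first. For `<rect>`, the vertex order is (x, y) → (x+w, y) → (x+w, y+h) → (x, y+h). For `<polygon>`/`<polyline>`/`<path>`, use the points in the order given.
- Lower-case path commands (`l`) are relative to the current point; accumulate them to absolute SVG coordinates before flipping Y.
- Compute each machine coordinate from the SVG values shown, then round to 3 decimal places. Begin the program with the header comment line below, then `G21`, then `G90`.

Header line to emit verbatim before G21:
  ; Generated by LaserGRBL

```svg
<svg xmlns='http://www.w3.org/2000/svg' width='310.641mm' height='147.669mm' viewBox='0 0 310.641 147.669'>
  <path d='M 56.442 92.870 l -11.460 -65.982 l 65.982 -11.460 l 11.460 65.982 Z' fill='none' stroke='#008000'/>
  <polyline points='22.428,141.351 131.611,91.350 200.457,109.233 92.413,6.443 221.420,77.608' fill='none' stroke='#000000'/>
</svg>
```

; Generated by LaserGRBL
G21
G90
G0 X56.442 Y54.799
M4 S498
G1 X44.982 Y120.781 F1921
G1 X110.964 Y132.241
G1 X122.424 Y66.259
G1 X56.442 Y54.799
G0 X22.428 Y6.318
M4 S221
G1 X131.611 Y56.319 F3816
G1 X200.457 Y38.436
G1 X92.413 Y141.226
G1 X221.420 Y70.061
M5

Since the viewBox matches the mm dimensions, user units are millimetres directly. The only transform is the Y-flip y_m = 147.669 − y_svg.

Shape 1 is a regular polygon drawn with `<path>`. Its stroke #008000 means score at S498, F1921. After flipping Y the toolpath is (56.442,54.799) → (44.982,120.781) → (110.964,132.241) → (122.424,66.259) → (56.442,54.799), returning to the start.

Shape 2 is a open polyline drawn with `<polyline>`. Its stroke #000000 means engrave at S221, F3816. After flipping Y the toolpath is (22.428,6.318) → (131.611,56.319) → (200.457,38.436) → (92.413,141.226) → (221.420,70.061).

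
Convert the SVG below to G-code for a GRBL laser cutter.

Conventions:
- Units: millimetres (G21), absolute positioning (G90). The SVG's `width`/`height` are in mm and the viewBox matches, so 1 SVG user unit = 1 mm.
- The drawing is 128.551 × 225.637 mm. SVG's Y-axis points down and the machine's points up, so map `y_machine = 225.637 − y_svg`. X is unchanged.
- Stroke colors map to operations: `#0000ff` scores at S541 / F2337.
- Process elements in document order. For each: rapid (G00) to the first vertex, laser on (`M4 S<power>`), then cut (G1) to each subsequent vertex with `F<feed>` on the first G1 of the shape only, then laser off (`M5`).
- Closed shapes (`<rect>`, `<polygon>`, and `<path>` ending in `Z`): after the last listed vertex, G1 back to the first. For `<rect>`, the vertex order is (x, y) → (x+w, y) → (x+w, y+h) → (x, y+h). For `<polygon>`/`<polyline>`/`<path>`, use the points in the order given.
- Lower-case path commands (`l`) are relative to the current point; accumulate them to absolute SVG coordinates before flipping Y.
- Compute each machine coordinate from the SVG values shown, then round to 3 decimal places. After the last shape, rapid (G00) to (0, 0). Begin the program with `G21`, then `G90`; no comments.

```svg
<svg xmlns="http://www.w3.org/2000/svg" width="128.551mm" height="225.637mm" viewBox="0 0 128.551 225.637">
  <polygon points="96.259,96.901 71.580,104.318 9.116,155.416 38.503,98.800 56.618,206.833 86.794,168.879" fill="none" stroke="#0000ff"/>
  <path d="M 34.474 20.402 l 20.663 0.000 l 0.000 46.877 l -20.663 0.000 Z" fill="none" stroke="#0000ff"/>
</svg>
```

Since the viewBox matches the mm dimensions, user units are millimetres directly. The only transform is the Y-flip y_m = 225.637 − y_svg.

Shape 1 is a closed polygon drawn with `<polygon>`. Its stroke #0000ff means score at S541, F2337. After flipping Y the toolpath is (96.259,128.736) → (71.580,121.319) → (9.116,70.221) → (38.503,126.837) → (56.618,18.804) → (86.794,56.758) → (96.259,128.736), returning to the start.

Shape 2 is a rectangle drawn with `<path>`. Its stroke #0000ff means score at S541, F2337. After flipping Y the toolpath is (34.474,205.235) → (55.137,205.235) → (55.137,158.358) → (34.474,158.358) → (34.474,205.235), returning to the start.

G21
G90
G00 X96.259 Y128.736
M4 S541
G1 X71.580 Y121.319 F2337
G1 X9.116 Y70.221
G1 X38.503 Y126.837
G1 X56.618 Y18.804
G1 X86.794 Y56.758
G1 X96.259 Y128.736
M5
G00 X34.474 Y205.235
M4 S541
G1 X55.137 Y205.235 F2337
G1 X55.137 Y158.358
G1 X34.474 Y158.358
G1 X34.474 Y205.235
M5
G00 X0.000 Y0.000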